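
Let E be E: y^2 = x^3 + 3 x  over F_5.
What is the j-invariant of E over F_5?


Delta = -16(4 a^3 + 27 b^2) mod 5 = 2
-1728 * (4 a)^3 = -1728 * (4*3)^3 mod 5 = 1
j = 1 * 2^(-1) mod 5 = 3

j = 3 (mod 5)


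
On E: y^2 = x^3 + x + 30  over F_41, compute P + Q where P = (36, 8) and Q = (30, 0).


P != Q, so use the chord formula.
s = (y2 - y1) / (x2 - x1) = (33) / (35) mod 41 = 15
x3 = s^2 - x1 - x2 mod 41 = 15^2 - 36 - 30 = 36
y3 = s (x1 - x3) - y1 mod 41 = 15 * (36 - 36) - 8 = 33

P + Q = (36, 33)


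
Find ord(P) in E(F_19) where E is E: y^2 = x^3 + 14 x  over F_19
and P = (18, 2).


Compute successive multiples of P until we hit O:
  1P = (18, 2)
  2P = (7, 2)
  3P = (13, 17)
  4P = (16, 11)
  5P = (10, 0)
  6P = (16, 8)
  7P = (13, 2)
  8P = (7, 17)
  ... (continuing to 10P)
  10P = O

ord(P) = 10


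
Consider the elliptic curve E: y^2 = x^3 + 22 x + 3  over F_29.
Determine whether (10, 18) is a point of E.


Check whether y^2 = x^3 + 22 x + 3 (mod 29) for (x, y) = (10, 18).
LHS: y^2 = 18^2 mod 29 = 5
RHS: x^3 + 22 x + 3 = 10^3 + 22*10 + 3 mod 29 = 5
LHS = RHS

Yes, on the curve


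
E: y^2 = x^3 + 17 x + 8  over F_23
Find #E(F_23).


For each x in F_23, count y with y^2 = x^3 + 17 x + 8 mod 23:
  x = 0: RHS = 8, y in [10, 13]  -> 2 point(s)
  x = 1: RHS = 3, y in [7, 16]  -> 2 point(s)
  x = 2: RHS = 4, y in [2, 21]  -> 2 point(s)
  x = 4: RHS = 2, y in [5, 18]  -> 2 point(s)
  x = 6: RHS = 4, y in [2, 21]  -> 2 point(s)
  x = 8: RHS = 12, y in [9, 14]  -> 2 point(s)
  x = 9: RHS = 16, y in [4, 19]  -> 2 point(s)
  x = 11: RHS = 8, y in [10, 13]  -> 2 point(s)
  x = 12: RHS = 8, y in [10, 13]  -> 2 point(s)
  x = 14: RHS = 0, y in [0]  -> 1 point(s)
  x = 15: RHS = 4, y in [2, 21]  -> 2 point(s)
  x = 16: RHS = 6, y in [11, 12]  -> 2 point(s)
  x = 17: RHS = 12, y in [9, 14]  -> 2 point(s)
  x = 21: RHS = 12, y in [9, 14]  -> 2 point(s)
  x = 22: RHS = 13, y in [6, 17]  -> 2 point(s)
Affine points: 29. Add the point at infinity: total = 30.

#E(F_23) = 30


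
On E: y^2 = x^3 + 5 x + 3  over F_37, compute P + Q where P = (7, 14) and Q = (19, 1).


P != Q, so use the chord formula.
s = (y2 - y1) / (x2 - x1) = (24) / (12) mod 37 = 2
x3 = s^2 - x1 - x2 mod 37 = 2^2 - 7 - 19 = 15
y3 = s (x1 - x3) - y1 mod 37 = 2 * (7 - 15) - 14 = 7

P + Q = (15, 7)


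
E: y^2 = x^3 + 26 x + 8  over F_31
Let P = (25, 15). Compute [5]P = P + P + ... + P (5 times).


k = 5 = 101_2 (binary, LSB first: 101)
Double-and-add from P = (25, 15):
  bit 0 = 1: acc = O + (25, 15) = (25, 15)
  bit 1 = 0: acc unchanged = (25, 15)
  bit 2 = 1: acc = (25, 15) + (21, 22) = (21, 9)

5P = (21, 9)


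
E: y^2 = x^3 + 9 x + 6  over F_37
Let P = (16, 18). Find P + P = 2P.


Doubling: s = (3 x1^2 + a) / (2 y1)
s = (3*16^2 + 9) / (2*18) mod 37 = 0
x3 = s^2 - 2 x1 mod 37 = 0^2 - 2*16 = 5
y3 = s (x1 - x3) - y1 mod 37 = 0 * (16 - 5) - 18 = 19

2P = (5, 19)


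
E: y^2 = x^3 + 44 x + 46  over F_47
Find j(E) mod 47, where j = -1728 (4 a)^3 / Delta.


Delta = -16(4 a^3 + 27 b^2) mod 47 = 27
-1728 * (4 a)^3 = -1728 * (4*44)^3 mod 47 = 27
j = 27 * 27^(-1) mod 47 = 1

j = 1 (mod 47)


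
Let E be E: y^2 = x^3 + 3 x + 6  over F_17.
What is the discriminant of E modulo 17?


4 a^3 + 27 b^2 = 4*3^3 + 27*6^2 = 108 + 972 = 1080
Delta = -16 * (1080) = -17280
Delta mod 17 = 9

Delta = 9 (mod 17)


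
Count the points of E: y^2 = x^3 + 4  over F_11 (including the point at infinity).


For each x in F_11, count y with y^2 = x^3 + 0 x + 4 mod 11:
  x = 0: RHS = 4, y in [2, 9]  -> 2 point(s)
  x = 1: RHS = 5, y in [4, 7]  -> 2 point(s)
  x = 2: RHS = 1, y in [1, 10]  -> 2 point(s)
  x = 3: RHS = 9, y in [3, 8]  -> 2 point(s)
  x = 6: RHS = 0, y in [0]  -> 1 point(s)
  x = 10: RHS = 3, y in [5, 6]  -> 2 point(s)
Affine points: 11. Add the point at infinity: total = 12.

#E(F_11) = 12


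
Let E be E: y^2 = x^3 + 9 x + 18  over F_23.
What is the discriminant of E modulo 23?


4 a^3 + 27 b^2 = 4*9^3 + 27*18^2 = 2916 + 8748 = 11664
Delta = -16 * (11664) = -186624
Delta mod 23 = 21

Delta = 21 (mod 23)


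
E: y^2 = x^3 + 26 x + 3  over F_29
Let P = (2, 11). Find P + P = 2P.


Doubling: s = (3 x1^2 + a) / (2 y1)
s = (3*2^2 + 26) / (2*11) mod 29 = 7
x3 = s^2 - 2 x1 mod 29 = 7^2 - 2*2 = 16
y3 = s (x1 - x3) - y1 mod 29 = 7 * (2 - 16) - 11 = 7

2P = (16, 7)


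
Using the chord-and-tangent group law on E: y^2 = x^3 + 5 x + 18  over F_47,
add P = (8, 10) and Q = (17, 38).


P != Q, so use the chord formula.
s = (y2 - y1) / (x2 - x1) = (28) / (9) mod 47 = 24
x3 = s^2 - x1 - x2 mod 47 = 24^2 - 8 - 17 = 34
y3 = s (x1 - x3) - y1 mod 47 = 24 * (8 - 34) - 10 = 24

P + Q = (34, 24)


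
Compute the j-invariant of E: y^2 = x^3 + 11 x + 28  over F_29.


Delta = -16(4 a^3 + 27 b^2) mod 29 = 21
-1728 * (4 a)^3 = -1728 * (4*11)^3 mod 29 = 16
j = 16 * 21^(-1) mod 29 = 27

j = 27 (mod 29)


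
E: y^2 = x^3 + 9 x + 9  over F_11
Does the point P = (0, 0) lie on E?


Check whether y^2 = x^3 + 9 x + 9 (mod 11) for (x, y) = (0, 0).
LHS: y^2 = 0^2 mod 11 = 0
RHS: x^3 + 9 x + 9 = 0^3 + 9*0 + 9 mod 11 = 9
LHS != RHS

No, not on the curve


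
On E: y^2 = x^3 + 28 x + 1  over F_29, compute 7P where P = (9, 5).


k = 7 = 111_2 (binary, LSB first: 111)
Double-and-add from P = (9, 5):
  bit 0 = 1: acc = O + (9, 5) = (9, 5)
  bit 1 = 1: acc = (9, 5) + (12, 21) = (1, 28)
  bit 2 = 1: acc = (1, 28) + (25, 12) = (26, 8)

7P = (26, 8)


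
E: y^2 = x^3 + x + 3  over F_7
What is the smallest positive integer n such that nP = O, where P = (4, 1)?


Compute successive multiples of P until we hit O:
  1P = (4, 1)
  2P = (6, 6)
  3P = (5, 0)
  4P = (6, 1)
  5P = (4, 6)
  6P = O

ord(P) = 6


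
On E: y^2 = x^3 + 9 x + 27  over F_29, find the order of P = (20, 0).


Compute successive multiples of P until we hit O:
  1P = (20, 0)
  2P = O

ord(P) = 2


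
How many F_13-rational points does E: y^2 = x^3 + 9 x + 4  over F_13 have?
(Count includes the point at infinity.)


For each x in F_13, count y with y^2 = x^3 + 9 x + 4 mod 13:
  x = 0: RHS = 4, y in [2, 11]  -> 2 point(s)
  x = 1: RHS = 1, y in [1, 12]  -> 2 point(s)
  x = 2: RHS = 4, y in [2, 11]  -> 2 point(s)
  x = 4: RHS = 0, y in [0]  -> 1 point(s)
  x = 6: RHS = 1, y in [1, 12]  -> 2 point(s)
  x = 8: RHS = 3, y in [4, 9]  -> 2 point(s)
  x = 11: RHS = 4, y in [2, 11]  -> 2 point(s)
Affine points: 13. Add the point at infinity: total = 14.

#E(F_13) = 14


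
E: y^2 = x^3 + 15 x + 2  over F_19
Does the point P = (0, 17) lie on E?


Check whether y^2 = x^3 + 15 x + 2 (mod 19) for (x, y) = (0, 17).
LHS: y^2 = 17^2 mod 19 = 4
RHS: x^3 + 15 x + 2 = 0^3 + 15*0 + 2 mod 19 = 2
LHS != RHS

No, not on the curve


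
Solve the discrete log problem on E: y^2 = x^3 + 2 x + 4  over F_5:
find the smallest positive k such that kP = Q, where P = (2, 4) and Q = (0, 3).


Enumerate multiples of P until we hit Q = (0, 3):
  1P = (2, 4)
  2P = (0, 2)
  3P = (4, 4)
  4P = (4, 1)
  5P = (0, 3)
Match found at i = 5.

k = 5


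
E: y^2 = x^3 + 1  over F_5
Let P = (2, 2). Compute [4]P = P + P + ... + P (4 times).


k = 4 = 100_2 (binary, LSB first: 001)
Double-and-add from P = (2, 2):
  bit 0 = 0: acc unchanged = O
  bit 1 = 0: acc unchanged = O
  bit 2 = 1: acc = O + (0, 1) = (0, 1)

4P = (0, 1)


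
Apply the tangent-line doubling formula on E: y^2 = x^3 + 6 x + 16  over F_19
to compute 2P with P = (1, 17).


Doubling: s = (3 x1^2 + a) / (2 y1)
s = (3*1^2 + 6) / (2*17) mod 19 = 12
x3 = s^2 - 2 x1 mod 19 = 12^2 - 2*1 = 9
y3 = s (x1 - x3) - y1 mod 19 = 12 * (1 - 9) - 17 = 1

2P = (9, 1)


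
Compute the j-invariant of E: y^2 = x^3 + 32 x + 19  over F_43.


Delta = -16(4 a^3 + 27 b^2) mod 43 = 10
-1728 * (4 a)^3 = -1728 * (4*32)^3 mod 43 = 8
j = 8 * 10^(-1) mod 43 = 18

j = 18 (mod 43)


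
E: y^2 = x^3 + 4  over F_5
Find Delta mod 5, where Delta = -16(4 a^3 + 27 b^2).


4 a^3 + 27 b^2 = 4*0^3 + 27*4^2 = 0 + 432 = 432
Delta = -16 * (432) = -6912
Delta mod 5 = 3

Delta = 3 (mod 5)


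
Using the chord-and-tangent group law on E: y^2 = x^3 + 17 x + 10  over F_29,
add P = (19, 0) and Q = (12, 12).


P != Q, so use the chord formula.
s = (y2 - y1) / (x2 - x1) = (12) / (22) mod 29 = 19
x3 = s^2 - x1 - x2 mod 29 = 19^2 - 19 - 12 = 11
y3 = s (x1 - x3) - y1 mod 29 = 19 * (19 - 11) - 0 = 7

P + Q = (11, 7)


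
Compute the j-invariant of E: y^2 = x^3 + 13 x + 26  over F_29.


Delta = -16(4 a^3 + 27 b^2) mod 29 = 11
-1728 * (4 a)^3 = -1728 * (4*13)^3 mod 29 = 18
j = 18 * 11^(-1) mod 29 = 28

j = 28 (mod 29)


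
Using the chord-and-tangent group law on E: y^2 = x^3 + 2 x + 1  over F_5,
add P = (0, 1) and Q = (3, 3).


P != Q, so use the chord formula.
s = (y2 - y1) / (x2 - x1) = (2) / (3) mod 5 = 4
x3 = s^2 - x1 - x2 mod 5 = 4^2 - 0 - 3 = 3
y3 = s (x1 - x3) - y1 mod 5 = 4 * (0 - 3) - 1 = 2

P + Q = (3, 2)


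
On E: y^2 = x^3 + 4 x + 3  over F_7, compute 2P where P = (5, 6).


Doubling: s = (3 x1^2 + a) / (2 y1)
s = (3*5^2 + 4) / (2*6) mod 7 = 6
x3 = s^2 - 2 x1 mod 7 = 6^2 - 2*5 = 5
y3 = s (x1 - x3) - y1 mod 7 = 6 * (5 - 5) - 6 = 1

2P = (5, 1)


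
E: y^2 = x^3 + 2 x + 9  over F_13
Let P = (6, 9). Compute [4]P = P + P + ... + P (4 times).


k = 4 = 100_2 (binary, LSB first: 001)
Double-and-add from P = (6, 9):
  bit 0 = 0: acc unchanged = O
  bit 1 = 0: acc unchanged = O
  bit 2 = 1: acc = O + (1, 8) = (1, 8)

4P = (1, 8)


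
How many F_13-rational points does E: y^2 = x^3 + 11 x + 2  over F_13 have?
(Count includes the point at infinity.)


For each x in F_13, count y with y^2 = x^3 + 11 x + 2 mod 13:
  x = 1: RHS = 1, y in [1, 12]  -> 2 point(s)
  x = 3: RHS = 10, y in [6, 7]  -> 2 point(s)
  x = 5: RHS = 0, y in [0]  -> 1 point(s)
  x = 8: RHS = 4, y in [2, 11]  -> 2 point(s)
  x = 12: RHS = 3, y in [4, 9]  -> 2 point(s)
Affine points: 9. Add the point at infinity: total = 10.

#E(F_13) = 10


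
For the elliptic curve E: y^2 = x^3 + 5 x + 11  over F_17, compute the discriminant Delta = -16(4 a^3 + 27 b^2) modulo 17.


4 a^3 + 27 b^2 = 4*5^3 + 27*11^2 = 500 + 3267 = 3767
Delta = -16 * (3767) = -60272
Delta mod 17 = 10

Delta = 10 (mod 17)


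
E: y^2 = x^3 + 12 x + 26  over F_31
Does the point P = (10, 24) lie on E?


Check whether y^2 = x^3 + 12 x + 26 (mod 31) for (x, y) = (10, 24).
LHS: y^2 = 24^2 mod 31 = 18
RHS: x^3 + 12 x + 26 = 10^3 + 12*10 + 26 mod 31 = 30
LHS != RHS

No, not on the curve


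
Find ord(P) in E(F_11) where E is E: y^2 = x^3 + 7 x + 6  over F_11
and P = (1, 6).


Compute successive multiples of P until we hit O:
  1P = (1, 6)
  2P = (10, 3)
  3P = (5, 10)
  4P = (6, 0)
  5P = (5, 1)
  6P = (10, 8)
  7P = (1, 5)
  8P = O

ord(P) = 8


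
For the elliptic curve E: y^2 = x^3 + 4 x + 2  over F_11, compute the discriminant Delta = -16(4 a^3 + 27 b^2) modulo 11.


4 a^3 + 27 b^2 = 4*4^3 + 27*2^2 = 256 + 108 = 364
Delta = -16 * (364) = -5824
Delta mod 11 = 6

Delta = 6 (mod 11)


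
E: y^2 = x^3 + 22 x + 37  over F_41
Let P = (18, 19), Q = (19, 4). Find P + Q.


P != Q, so use the chord formula.
s = (y2 - y1) / (x2 - x1) = (26) / (1) mod 41 = 26
x3 = s^2 - x1 - x2 mod 41 = 26^2 - 18 - 19 = 24
y3 = s (x1 - x3) - y1 mod 41 = 26 * (18 - 24) - 19 = 30

P + Q = (24, 30)


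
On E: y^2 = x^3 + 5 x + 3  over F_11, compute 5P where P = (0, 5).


k = 5 = 101_2 (binary, LSB first: 101)
Double-and-add from P = (0, 5):
  bit 0 = 1: acc = O + (0, 5) = (0, 5)
  bit 1 = 0: acc unchanged = (0, 5)
  bit 2 = 1: acc = (0, 5) + (8, 4) = (8, 7)

5P = (8, 7)


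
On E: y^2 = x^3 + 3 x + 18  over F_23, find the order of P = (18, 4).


Compute successive multiples of P until we hit O:
  1P = (18, 4)
  2P = (3, 10)
  3P = (4, 18)
  4P = (2, 3)
  5P = (11, 18)
  6P = (21, 2)
  7P = (10, 6)
  8P = (8, 5)
  ... (continuing to 20P)
  20P = O

ord(P) = 20


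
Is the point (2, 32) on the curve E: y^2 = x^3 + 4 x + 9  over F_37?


Check whether y^2 = x^3 + 4 x + 9 (mod 37) for (x, y) = (2, 32).
LHS: y^2 = 32^2 mod 37 = 25
RHS: x^3 + 4 x + 9 = 2^3 + 4*2 + 9 mod 37 = 25
LHS = RHS

Yes, on the curve


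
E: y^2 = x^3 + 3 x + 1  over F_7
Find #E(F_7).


For each x in F_7, count y with y^2 = x^3 + 3 x + 1 mod 7:
  x = 0: RHS = 1, y in [1, 6]  -> 2 point(s)
  x = 2: RHS = 1, y in [1, 6]  -> 2 point(s)
  x = 3: RHS = 2, y in [3, 4]  -> 2 point(s)
  x = 4: RHS = 0, y in [0]  -> 1 point(s)
  x = 5: RHS = 1, y in [1, 6]  -> 2 point(s)
  x = 6: RHS = 4, y in [2, 5]  -> 2 point(s)
Affine points: 11. Add the point at infinity: total = 12.

#E(F_7) = 12


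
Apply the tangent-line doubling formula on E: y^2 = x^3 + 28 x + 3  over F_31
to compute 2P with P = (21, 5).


Doubling: s = (3 x1^2 + a) / (2 y1)
s = (3*21^2 + 28) / (2*5) mod 31 = 8
x3 = s^2 - 2 x1 mod 31 = 8^2 - 2*21 = 22
y3 = s (x1 - x3) - y1 mod 31 = 8 * (21 - 22) - 5 = 18

2P = (22, 18)


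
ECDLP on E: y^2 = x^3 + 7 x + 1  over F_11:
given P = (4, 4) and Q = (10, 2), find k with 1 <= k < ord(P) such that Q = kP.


Enumerate multiples of P until we hit Q = (10, 2):
  1P = (4, 4)
  2P = (3, 7)
  3P = (2, 1)
  4P = (10, 9)
  5P = (9, 1)
  6P = (1, 3)
  7P = (0, 1)
  8P = (0, 10)
  9P = (1, 8)
  10P = (9, 10)
  11P = (10, 2)
Match found at i = 11.

k = 11


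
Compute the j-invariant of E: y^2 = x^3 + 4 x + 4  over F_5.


Delta = -16(4 a^3 + 27 b^2) mod 5 = 2
-1728 * (4 a)^3 = -1728 * (4*4)^3 mod 5 = 2
j = 2 * 2^(-1) mod 5 = 1

j = 1 (mod 5)


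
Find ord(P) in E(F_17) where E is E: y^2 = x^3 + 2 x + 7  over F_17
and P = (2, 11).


Compute successive multiples of P until we hit O:
  1P = (2, 11)
  2P = (12, 12)
  3P = (11, 0)
  4P = (12, 5)
  5P = (2, 6)
  6P = O

ord(P) = 6


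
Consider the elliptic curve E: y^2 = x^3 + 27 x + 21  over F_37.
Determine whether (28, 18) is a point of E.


Check whether y^2 = x^3 + 27 x + 21 (mod 37) for (x, y) = (28, 18).
LHS: y^2 = 18^2 mod 37 = 28
RHS: x^3 + 27 x + 21 = 28^3 + 27*28 + 21 mod 37 = 11
LHS != RHS

No, not on the curve


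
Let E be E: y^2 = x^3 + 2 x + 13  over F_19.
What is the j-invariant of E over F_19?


Delta = -16(4 a^3 + 27 b^2) mod 19 = 10
-1728 * (4 a)^3 = -1728 * (4*2)^3 mod 19 = 18
j = 18 * 10^(-1) mod 19 = 17

j = 17 (mod 19)


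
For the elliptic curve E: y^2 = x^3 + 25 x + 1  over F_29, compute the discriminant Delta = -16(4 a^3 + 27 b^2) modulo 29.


4 a^3 + 27 b^2 = 4*25^3 + 27*1^2 = 62500 + 27 = 62527
Delta = -16 * (62527) = -1000432
Delta mod 29 = 10

Delta = 10 (mod 29)


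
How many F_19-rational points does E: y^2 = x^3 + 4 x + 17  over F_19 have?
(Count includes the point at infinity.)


For each x in F_19, count y with y^2 = x^3 + 4 x + 17 mod 19:
  x = 0: RHS = 17, y in [6, 13]  -> 2 point(s)
  x = 11: RHS = 5, y in [9, 10]  -> 2 point(s)
  x = 12: RHS = 7, y in [8, 11]  -> 2 point(s)
  x = 13: RHS = 5, y in [9, 10]  -> 2 point(s)
  x = 14: RHS = 5, y in [9, 10]  -> 2 point(s)
  x = 16: RHS = 16, y in [4, 15]  -> 2 point(s)
  x = 17: RHS = 1, y in [1, 18]  -> 2 point(s)
Affine points: 14. Add the point at infinity: total = 15.

#E(F_19) = 15


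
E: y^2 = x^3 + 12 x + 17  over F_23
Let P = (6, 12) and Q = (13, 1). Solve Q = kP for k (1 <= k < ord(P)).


Enumerate multiples of P until we hit Q = (13, 1):
  1P = (6, 12)
  2P = (13, 22)
  3P = (22, 21)
  4P = (22, 2)
  5P = (13, 1)
Match found at i = 5.

k = 5


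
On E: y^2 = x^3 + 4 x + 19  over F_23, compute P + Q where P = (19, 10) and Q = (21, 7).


P != Q, so use the chord formula.
s = (y2 - y1) / (x2 - x1) = (20) / (2) mod 23 = 10
x3 = s^2 - x1 - x2 mod 23 = 10^2 - 19 - 21 = 14
y3 = s (x1 - x3) - y1 mod 23 = 10 * (19 - 14) - 10 = 17

P + Q = (14, 17)


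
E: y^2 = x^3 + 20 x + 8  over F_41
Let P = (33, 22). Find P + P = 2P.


Doubling: s = (3 x1^2 + a) / (2 y1)
s = (3*33^2 + 20) / (2*22) mod 41 = 16
x3 = s^2 - 2 x1 mod 41 = 16^2 - 2*33 = 26
y3 = s (x1 - x3) - y1 mod 41 = 16 * (33 - 26) - 22 = 8

2P = (26, 8)


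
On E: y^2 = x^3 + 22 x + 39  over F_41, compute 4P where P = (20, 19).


k = 4 = 100_2 (binary, LSB first: 001)
Double-and-add from P = (20, 19):
  bit 0 = 0: acc unchanged = O
  bit 1 = 0: acc unchanged = O
  bit 2 = 1: acc = O + (6, 31) = (6, 31)

4P = (6, 31)


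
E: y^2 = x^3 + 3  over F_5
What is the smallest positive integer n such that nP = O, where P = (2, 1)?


Compute successive multiples of P until we hit O:
  1P = (2, 1)
  2P = (2, 4)
  3P = O

ord(P) = 3


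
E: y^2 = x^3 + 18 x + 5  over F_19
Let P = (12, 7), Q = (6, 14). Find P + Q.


P != Q, so use the chord formula.
s = (y2 - y1) / (x2 - x1) = (7) / (13) mod 19 = 2
x3 = s^2 - x1 - x2 mod 19 = 2^2 - 12 - 6 = 5
y3 = s (x1 - x3) - y1 mod 19 = 2 * (12 - 5) - 7 = 7

P + Q = (5, 7)


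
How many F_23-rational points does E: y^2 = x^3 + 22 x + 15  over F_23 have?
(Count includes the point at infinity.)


For each x in F_23, count y with y^2 = x^3 + 22 x + 15 mod 23:
  x = 3: RHS = 16, y in [4, 19]  -> 2 point(s)
  x = 4: RHS = 6, y in [11, 12]  -> 2 point(s)
  x = 6: RHS = 18, y in [8, 15]  -> 2 point(s)
  x = 7: RHS = 6, y in [11, 12]  -> 2 point(s)
  x = 8: RHS = 13, y in [6, 17]  -> 2 point(s)
  x = 10: RHS = 16, y in [4, 19]  -> 2 point(s)
  x = 11: RHS = 1, y in [1, 22]  -> 2 point(s)
  x = 12: RHS = 6, y in [11, 12]  -> 2 point(s)
  x = 14: RHS = 8, y in [10, 13]  -> 2 point(s)
  x = 16: RHS = 1, y in [1, 22]  -> 2 point(s)
  x = 17: RHS = 12, y in [9, 14]  -> 2 point(s)
  x = 19: RHS = 1, y in [1, 22]  -> 2 point(s)
  x = 21: RHS = 9, y in [3, 20]  -> 2 point(s)
Affine points: 26. Add the point at infinity: total = 27.

#E(F_23) = 27


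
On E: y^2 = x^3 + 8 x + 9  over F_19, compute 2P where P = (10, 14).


Doubling: s = (3 x1^2 + a) / (2 y1)
s = (3*10^2 + 8) / (2*14) mod 19 = 11
x3 = s^2 - 2 x1 mod 19 = 11^2 - 2*10 = 6
y3 = s (x1 - x3) - y1 mod 19 = 11 * (10 - 6) - 14 = 11

2P = (6, 11)


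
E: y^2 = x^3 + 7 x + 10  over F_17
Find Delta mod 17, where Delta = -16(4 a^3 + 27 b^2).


4 a^3 + 27 b^2 = 4*7^3 + 27*10^2 = 1372 + 2700 = 4072
Delta = -16 * (4072) = -65152
Delta mod 17 = 9

Delta = 9 (mod 17)


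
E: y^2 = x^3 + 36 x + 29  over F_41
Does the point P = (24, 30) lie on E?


Check whether y^2 = x^3 + 36 x + 29 (mod 41) for (x, y) = (24, 30).
LHS: y^2 = 30^2 mod 41 = 39
RHS: x^3 + 36 x + 29 = 24^3 + 36*24 + 29 mod 41 = 39
LHS = RHS

Yes, on the curve


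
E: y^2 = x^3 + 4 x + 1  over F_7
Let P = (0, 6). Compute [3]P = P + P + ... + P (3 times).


k = 3 = 11_2 (binary, LSB first: 11)
Double-and-add from P = (0, 6):
  bit 0 = 1: acc = O + (0, 6) = (0, 6)
  bit 1 = 1: acc = (0, 6) + (4, 2) = (4, 5)

3P = (4, 5)


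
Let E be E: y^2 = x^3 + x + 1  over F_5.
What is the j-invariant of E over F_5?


Delta = -16(4 a^3 + 27 b^2) mod 5 = 4
-1728 * (4 a)^3 = -1728 * (4*1)^3 mod 5 = 3
j = 3 * 4^(-1) mod 5 = 2

j = 2 (mod 5)


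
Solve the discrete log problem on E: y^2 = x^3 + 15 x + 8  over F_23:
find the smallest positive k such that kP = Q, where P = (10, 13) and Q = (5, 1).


Enumerate multiples of P until we hit Q = (5, 1):
  1P = (10, 13)
  2P = (11, 20)
  3P = (5, 22)
  4P = (14, 8)
  5P = (2, 0)
  6P = (14, 15)
  7P = (5, 1)
Match found at i = 7.

k = 7


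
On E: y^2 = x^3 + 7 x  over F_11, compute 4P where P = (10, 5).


k = 4 = 100_2 (binary, LSB first: 001)
Double-and-add from P = (10, 5):
  bit 0 = 0: acc unchanged = O
  bit 1 = 0: acc unchanged = O
  bit 2 = 1: acc = O + (3, 9) = (3, 9)

4P = (3, 9)


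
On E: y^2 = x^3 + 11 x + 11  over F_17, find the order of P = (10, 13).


Compute successive multiples of P until we hit O:
  1P = (10, 13)
  2P = (12, 1)
  3P = (14, 11)
  4P = (6, 2)
  5P = (16, 13)
  6P = (8, 4)
  7P = (15, 7)
  8P = (5, 15)
  ... (continuing to 20P)
  20P = O

ord(P) = 20


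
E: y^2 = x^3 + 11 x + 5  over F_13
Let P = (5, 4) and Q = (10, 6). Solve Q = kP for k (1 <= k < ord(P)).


Enumerate multiples of P until we hit Q = (10, 6):
  1P = (5, 4)
  2P = (4, 10)
  3P = (1, 11)
  4P = (6, 1)
  5P = (11, 1)
  6P = (7, 10)
  7P = (10, 7)
  8P = (2, 3)
  9P = (9, 12)
  10P = (3, 0)
  11P = (9, 1)
  12P = (2, 10)
  13P = (10, 6)
Match found at i = 13.

k = 13


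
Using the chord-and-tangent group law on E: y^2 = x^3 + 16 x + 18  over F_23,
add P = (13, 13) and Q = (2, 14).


P != Q, so use the chord formula.
s = (y2 - y1) / (x2 - x1) = (1) / (12) mod 23 = 2
x3 = s^2 - x1 - x2 mod 23 = 2^2 - 13 - 2 = 12
y3 = s (x1 - x3) - y1 mod 23 = 2 * (13 - 12) - 13 = 12

P + Q = (12, 12)


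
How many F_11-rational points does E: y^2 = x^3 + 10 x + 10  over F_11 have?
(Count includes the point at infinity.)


For each x in F_11, count y with y^2 = x^3 + 10 x + 10 mod 11:
  x = 2: RHS = 5, y in [4, 7]  -> 2 point(s)
  x = 3: RHS = 1, y in [1, 10]  -> 2 point(s)
  x = 4: RHS = 4, y in [2, 9]  -> 2 point(s)
  x = 5: RHS = 9, y in [3, 8]  -> 2 point(s)
  x = 6: RHS = 0, y in [0]  -> 1 point(s)
  x = 7: RHS = 5, y in [4, 7]  -> 2 point(s)
  x = 9: RHS = 4, y in [2, 9]  -> 2 point(s)
Affine points: 13. Add the point at infinity: total = 14.

#E(F_11) = 14


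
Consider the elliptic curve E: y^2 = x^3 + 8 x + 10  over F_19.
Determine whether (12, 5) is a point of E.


Check whether y^2 = x^3 + 8 x + 10 (mod 19) for (x, y) = (12, 5).
LHS: y^2 = 5^2 mod 19 = 6
RHS: x^3 + 8 x + 10 = 12^3 + 8*12 + 10 mod 19 = 10
LHS != RHS

No, not on the curve


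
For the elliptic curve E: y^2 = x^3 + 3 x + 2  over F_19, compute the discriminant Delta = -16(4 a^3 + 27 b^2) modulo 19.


4 a^3 + 27 b^2 = 4*3^3 + 27*2^2 = 108 + 108 = 216
Delta = -16 * (216) = -3456
Delta mod 19 = 2

Delta = 2 (mod 19)


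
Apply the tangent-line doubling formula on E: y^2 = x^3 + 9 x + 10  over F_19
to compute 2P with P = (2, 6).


Doubling: s = (3 x1^2 + a) / (2 y1)
s = (3*2^2 + 9) / (2*6) mod 19 = 16
x3 = s^2 - 2 x1 mod 19 = 16^2 - 2*2 = 5
y3 = s (x1 - x3) - y1 mod 19 = 16 * (2 - 5) - 6 = 3

2P = (5, 3)


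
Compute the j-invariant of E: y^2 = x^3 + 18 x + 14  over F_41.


Delta = -16(4 a^3 + 27 b^2) mod 41 = 9
-1728 * (4 a)^3 = -1728 * (4*18)^3 mod 41 = 14
j = 14 * 9^(-1) mod 41 = 38

j = 38 (mod 41)


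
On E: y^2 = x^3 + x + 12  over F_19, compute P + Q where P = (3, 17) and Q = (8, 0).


P != Q, so use the chord formula.
s = (y2 - y1) / (x2 - x1) = (2) / (5) mod 19 = 8
x3 = s^2 - x1 - x2 mod 19 = 8^2 - 3 - 8 = 15
y3 = s (x1 - x3) - y1 mod 19 = 8 * (3 - 15) - 17 = 1

P + Q = (15, 1)


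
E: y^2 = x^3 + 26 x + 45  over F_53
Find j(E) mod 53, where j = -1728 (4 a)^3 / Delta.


Delta = -16(4 a^3 + 27 b^2) mod 53 = 26
-1728 * (4 a)^3 = -1728 * (4*26)^3 mod 53 = 44
j = 44 * 26^(-1) mod 53 = 18

j = 18 (mod 53)


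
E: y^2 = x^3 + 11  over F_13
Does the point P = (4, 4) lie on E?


Check whether y^2 = x^3 + 0 x + 11 (mod 13) for (x, y) = (4, 4).
LHS: y^2 = 4^2 mod 13 = 3
RHS: x^3 + 0 x + 11 = 4^3 + 0*4 + 11 mod 13 = 10
LHS != RHS

No, not on the curve


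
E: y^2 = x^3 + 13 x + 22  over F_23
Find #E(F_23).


For each x in F_23, count y with y^2 = x^3 + 13 x + 22 mod 23:
  x = 1: RHS = 13, y in [6, 17]  -> 2 point(s)
  x = 4: RHS = 0, y in [0]  -> 1 point(s)
  x = 10: RHS = 2, y in [5, 18]  -> 2 point(s)
  x = 11: RHS = 1, y in [1, 22]  -> 2 point(s)
  x = 14: RHS = 4, y in [2, 21]  -> 2 point(s)
  x = 15: RHS = 4, y in [2, 21]  -> 2 point(s)
  x = 16: RHS = 2, y in [5, 18]  -> 2 point(s)
  x = 17: RHS = 4, y in [2, 21]  -> 2 point(s)
  x = 18: RHS = 16, y in [4, 19]  -> 2 point(s)
  x = 20: RHS = 2, y in [5, 18]  -> 2 point(s)
  x = 22: RHS = 8, y in [10, 13]  -> 2 point(s)
Affine points: 21. Add the point at infinity: total = 22.

#E(F_23) = 22


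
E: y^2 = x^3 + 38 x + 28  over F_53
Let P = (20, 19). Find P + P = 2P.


Doubling: s = (3 x1^2 + a) / (2 y1)
s = (3*20^2 + 38) / (2*19) mod 53 = 27
x3 = s^2 - 2 x1 mod 53 = 27^2 - 2*20 = 0
y3 = s (x1 - x3) - y1 mod 53 = 27 * (20 - 0) - 19 = 44

2P = (0, 44)


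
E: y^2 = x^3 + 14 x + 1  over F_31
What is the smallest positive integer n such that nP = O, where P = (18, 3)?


Compute successive multiples of P until we hit O:
  1P = (18, 3)
  2P = (27, 6)
  3P = (24, 26)
  4P = (8, 25)
  5P = (21, 16)
  6P = (28, 26)
  7P = (3, 16)
  8P = (4, 20)
  ... (continuing to 35P)
  35P = O

ord(P) = 35


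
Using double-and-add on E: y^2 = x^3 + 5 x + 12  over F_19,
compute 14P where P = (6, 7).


k = 14 = 1110_2 (binary, LSB first: 0111)
Double-and-add from P = (6, 7):
  bit 0 = 0: acc unchanged = O
  bit 1 = 1: acc = O + (4, 1) = (4, 1)
  bit 2 = 1: acc = (4, 1) + (15, 2) = (11, 7)
  bit 3 = 1: acc = (11, 7) + (9, 11) = (3, 15)

14P = (3, 15)


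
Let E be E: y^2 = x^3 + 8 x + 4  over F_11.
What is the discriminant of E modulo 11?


4 a^3 + 27 b^2 = 4*8^3 + 27*4^2 = 2048 + 432 = 2480
Delta = -16 * (2480) = -39680
Delta mod 11 = 8

Delta = 8 (mod 11)


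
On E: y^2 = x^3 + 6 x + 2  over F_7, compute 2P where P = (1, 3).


Doubling: s = (3 x1^2 + a) / (2 y1)
s = (3*1^2 + 6) / (2*3) mod 7 = 5
x3 = s^2 - 2 x1 mod 7 = 5^2 - 2*1 = 2
y3 = s (x1 - x3) - y1 mod 7 = 5 * (1 - 2) - 3 = 6

2P = (2, 6)


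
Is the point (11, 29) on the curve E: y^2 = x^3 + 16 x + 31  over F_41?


Check whether y^2 = x^3 + 16 x + 31 (mod 41) for (x, y) = (11, 29).
LHS: y^2 = 29^2 mod 41 = 21
RHS: x^3 + 16 x + 31 = 11^3 + 16*11 + 31 mod 41 = 21
LHS = RHS

Yes, on the curve


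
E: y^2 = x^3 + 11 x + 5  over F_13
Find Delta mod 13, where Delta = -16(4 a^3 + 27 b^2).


4 a^3 + 27 b^2 = 4*11^3 + 27*5^2 = 5324 + 675 = 5999
Delta = -16 * (5999) = -95984
Delta mod 13 = 8

Delta = 8 (mod 13)


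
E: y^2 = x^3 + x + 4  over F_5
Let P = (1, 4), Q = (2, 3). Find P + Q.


P != Q, so use the chord formula.
s = (y2 - y1) / (x2 - x1) = (4) / (1) mod 5 = 4
x3 = s^2 - x1 - x2 mod 5 = 4^2 - 1 - 2 = 3
y3 = s (x1 - x3) - y1 mod 5 = 4 * (1 - 3) - 4 = 3

P + Q = (3, 3)


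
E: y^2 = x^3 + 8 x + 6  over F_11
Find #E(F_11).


For each x in F_11, count y with y^2 = x^3 + 8 x + 6 mod 11:
  x = 1: RHS = 4, y in [2, 9]  -> 2 point(s)
  x = 4: RHS = 3, y in [5, 6]  -> 2 point(s)
  x = 7: RHS = 9, y in [3, 8]  -> 2 point(s)
  x = 9: RHS = 4, y in [2, 9]  -> 2 point(s)
Affine points: 8. Add the point at infinity: total = 9.

#E(F_11) = 9


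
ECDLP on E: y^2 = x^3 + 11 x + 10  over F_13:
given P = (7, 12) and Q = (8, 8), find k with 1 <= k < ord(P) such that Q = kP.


Enumerate multiples of P until we hit Q = (8, 8):
  1P = (7, 12)
  2P = (0, 7)
  3P = (2, 12)
  4P = (4, 1)
  5P = (1, 10)
  6P = (8, 5)
  7P = (8, 8)
Match found at i = 7.

k = 7


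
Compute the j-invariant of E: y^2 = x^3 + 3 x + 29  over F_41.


Delta = -16(4 a^3 + 27 b^2) mod 41 = 24
-1728 * (4 a)^3 = -1728 * (4*3)^3 mod 41 = 5
j = 5 * 24^(-1) mod 41 = 19

j = 19 (mod 41)


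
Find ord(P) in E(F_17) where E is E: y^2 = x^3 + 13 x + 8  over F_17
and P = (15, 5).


Compute successive multiples of P until we hit O:
  1P = (15, 5)
  2P = (6, 9)
  3P = (9, 15)
  4P = (9, 2)
  5P = (6, 8)
  6P = (15, 12)
  7P = O

ord(P) = 7


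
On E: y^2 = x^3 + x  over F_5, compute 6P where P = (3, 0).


k = 6 = 110_2 (binary, LSB first: 011)
Double-and-add from P = (3, 0):
  bit 0 = 0: acc unchanged = O
  bit 1 = 1: acc = O + O = O
  bit 2 = 1: acc = O + O = O

6P = O


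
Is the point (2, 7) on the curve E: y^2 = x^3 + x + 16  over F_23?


Check whether y^2 = x^3 + 1 x + 16 (mod 23) for (x, y) = (2, 7).
LHS: y^2 = 7^2 mod 23 = 3
RHS: x^3 + 1 x + 16 = 2^3 + 1*2 + 16 mod 23 = 3
LHS = RHS

Yes, on the curve


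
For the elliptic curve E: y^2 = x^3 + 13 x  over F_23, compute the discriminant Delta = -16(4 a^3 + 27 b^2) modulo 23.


4 a^3 + 27 b^2 = 4*13^3 + 27*0^2 = 8788 + 0 = 8788
Delta = -16 * (8788) = -140608
Delta mod 23 = 14

Delta = 14 (mod 23)


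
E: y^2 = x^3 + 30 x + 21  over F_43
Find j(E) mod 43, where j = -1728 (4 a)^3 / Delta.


Delta = -16(4 a^3 + 27 b^2) mod 43 = 19
-1728 * (4 a)^3 = -1728 * (4*30)^3 mod 43 = 27
j = 27 * 19^(-1) mod 43 = 15

j = 15 (mod 43)


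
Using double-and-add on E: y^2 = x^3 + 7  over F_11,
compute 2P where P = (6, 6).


k = 2 = 10_2 (binary, LSB first: 01)
Double-and-add from P = (6, 6):
  bit 0 = 0: acc unchanged = O
  bit 1 = 1: acc = O + (3, 10) = (3, 10)

2P = (3, 10)


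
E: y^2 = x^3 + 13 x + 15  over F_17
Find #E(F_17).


For each x in F_17, count y with y^2 = x^3 + 13 x + 15 mod 17:
  x = 0: RHS = 15, y in [7, 10]  -> 2 point(s)
  x = 2: RHS = 15, y in [7, 10]  -> 2 point(s)
  x = 3: RHS = 13, y in [8, 9]  -> 2 point(s)
  x = 5: RHS = 1, y in [1, 16]  -> 2 point(s)
  x = 8: RHS = 2, y in [6, 11]  -> 2 point(s)
  x = 13: RHS = 1, y in [1, 16]  -> 2 point(s)
  x = 14: RHS = 0, y in [0]  -> 1 point(s)
  x = 15: RHS = 15, y in [7, 10]  -> 2 point(s)
  x = 16: RHS = 1, y in [1, 16]  -> 2 point(s)
Affine points: 17. Add the point at infinity: total = 18.

#E(F_17) = 18


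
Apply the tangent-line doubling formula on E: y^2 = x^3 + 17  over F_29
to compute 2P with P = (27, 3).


Doubling: s = (3 x1^2 + a) / (2 y1)
s = (3*27^2 + 0) / (2*3) mod 29 = 2
x3 = s^2 - 2 x1 mod 29 = 2^2 - 2*27 = 8
y3 = s (x1 - x3) - y1 mod 29 = 2 * (27 - 8) - 3 = 6

2P = (8, 6)


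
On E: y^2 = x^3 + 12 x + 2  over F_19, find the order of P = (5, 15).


Compute successive multiples of P until we hit O:
  1P = (5, 15)
  2P = (10, 18)
  3P = (15, 17)
  4P = (15, 2)
  5P = (10, 1)
  6P = (5, 4)
  7P = O

ord(P) = 7


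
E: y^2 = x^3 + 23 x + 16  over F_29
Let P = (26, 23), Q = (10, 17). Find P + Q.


P != Q, so use the chord formula.
s = (y2 - y1) / (x2 - x1) = (23) / (13) mod 29 = 4
x3 = s^2 - x1 - x2 mod 29 = 4^2 - 26 - 10 = 9
y3 = s (x1 - x3) - y1 mod 29 = 4 * (26 - 9) - 23 = 16

P + Q = (9, 16)


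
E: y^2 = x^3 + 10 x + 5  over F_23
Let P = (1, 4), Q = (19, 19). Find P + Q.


P != Q, so use the chord formula.
s = (y2 - y1) / (x2 - x1) = (15) / (18) mod 23 = 20
x3 = s^2 - x1 - x2 mod 23 = 20^2 - 1 - 19 = 12
y3 = s (x1 - x3) - y1 mod 23 = 20 * (1 - 12) - 4 = 6

P + Q = (12, 6)


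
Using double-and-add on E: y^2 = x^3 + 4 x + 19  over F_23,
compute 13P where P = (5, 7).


k = 13 = 1101_2 (binary, LSB first: 1011)
Double-and-add from P = (5, 7):
  bit 0 = 1: acc = O + (5, 7) = (5, 7)
  bit 1 = 0: acc unchanged = (5, 7)
  bit 2 = 1: acc = (5, 7) + (20, 7) = (21, 16)
  bit 3 = 1: acc = (21, 16) + (19, 10) = (15, 2)

13P = (15, 2)


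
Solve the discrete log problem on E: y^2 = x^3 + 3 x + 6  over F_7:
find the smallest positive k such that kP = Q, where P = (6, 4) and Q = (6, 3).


Enumerate multiples of P until we hit Q = (6, 3):
  1P = (6, 4)
  2P = (3, 0)
  3P = (6, 3)
Match found at i = 3.

k = 3


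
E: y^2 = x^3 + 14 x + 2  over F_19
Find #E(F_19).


For each x in F_19, count y with y^2 = x^3 + 14 x + 2 mod 19:
  x = 1: RHS = 17, y in [6, 13]  -> 2 point(s)
  x = 2: RHS = 0, y in [0]  -> 1 point(s)
  x = 5: RHS = 7, y in [8, 11]  -> 2 point(s)
  x = 6: RHS = 17, y in [6, 13]  -> 2 point(s)
  x = 7: RHS = 6, y in [5, 14]  -> 2 point(s)
  x = 11: RHS = 5, y in [9, 10]  -> 2 point(s)
  x = 12: RHS = 17, y in [6, 13]  -> 2 point(s)
  x = 13: RHS = 6, y in [5, 14]  -> 2 point(s)
  x = 14: RHS = 16, y in [4, 15]  -> 2 point(s)
  x = 16: RHS = 9, y in [3, 16]  -> 2 point(s)
  x = 17: RHS = 4, y in [2, 17]  -> 2 point(s)
  x = 18: RHS = 6, y in [5, 14]  -> 2 point(s)
Affine points: 23. Add the point at infinity: total = 24.

#E(F_19) = 24


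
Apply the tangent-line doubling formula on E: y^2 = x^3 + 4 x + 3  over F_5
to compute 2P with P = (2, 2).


Doubling: s = (3 x1^2 + a) / (2 y1)
s = (3*2^2 + 4) / (2*2) mod 5 = 4
x3 = s^2 - 2 x1 mod 5 = 4^2 - 2*2 = 2
y3 = s (x1 - x3) - y1 mod 5 = 4 * (2 - 2) - 2 = 3

2P = (2, 3)


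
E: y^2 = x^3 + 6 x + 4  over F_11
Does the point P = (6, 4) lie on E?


Check whether y^2 = x^3 + 6 x + 4 (mod 11) for (x, y) = (6, 4).
LHS: y^2 = 4^2 mod 11 = 5
RHS: x^3 + 6 x + 4 = 6^3 + 6*6 + 4 mod 11 = 3
LHS != RHS

No, not on the curve


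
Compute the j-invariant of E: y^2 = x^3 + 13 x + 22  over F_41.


Delta = -16(4 a^3 + 27 b^2) mod 41 = 34
-1728 * (4 a)^3 = -1728 * (4*13)^3 mod 41 = 9
j = 9 * 34^(-1) mod 41 = 28

j = 28 (mod 41)


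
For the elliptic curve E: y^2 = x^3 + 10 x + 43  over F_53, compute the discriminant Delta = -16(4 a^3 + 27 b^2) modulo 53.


4 a^3 + 27 b^2 = 4*10^3 + 27*43^2 = 4000 + 49923 = 53923
Delta = -16 * (53923) = -862768
Delta mod 53 = 19

Delta = 19 (mod 53)


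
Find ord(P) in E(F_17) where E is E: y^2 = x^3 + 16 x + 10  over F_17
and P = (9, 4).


Compute successive multiples of P until we hit O:
  1P = (9, 4)
  2P = (12, 3)
  3P = (15, 15)
  4P = (11, 15)
  5P = (6, 4)
  6P = (2, 13)
  7P = (8, 2)
  8P = (4, 6)
  ... (continuing to 20P)
  20P = O

ord(P) = 20


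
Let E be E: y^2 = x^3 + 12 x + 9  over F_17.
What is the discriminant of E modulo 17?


4 a^3 + 27 b^2 = 4*12^3 + 27*9^2 = 6912 + 2187 = 9099
Delta = -16 * (9099) = -145584
Delta mod 17 = 4

Delta = 4 (mod 17)


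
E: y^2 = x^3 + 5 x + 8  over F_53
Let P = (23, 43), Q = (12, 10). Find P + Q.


P != Q, so use the chord formula.
s = (y2 - y1) / (x2 - x1) = (20) / (42) mod 53 = 3
x3 = s^2 - x1 - x2 mod 53 = 3^2 - 23 - 12 = 27
y3 = s (x1 - x3) - y1 mod 53 = 3 * (23 - 27) - 43 = 51

P + Q = (27, 51)


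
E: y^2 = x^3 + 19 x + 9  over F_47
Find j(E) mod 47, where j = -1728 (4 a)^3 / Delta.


Delta = -16(4 a^3 + 27 b^2) mod 47 = 27
-1728 * (4 a)^3 = -1728 * (4*19)^3 mod 47 = 3
j = 3 * 27^(-1) mod 47 = 21

j = 21 (mod 47)


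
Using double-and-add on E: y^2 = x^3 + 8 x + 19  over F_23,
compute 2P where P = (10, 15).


k = 2 = 10_2 (binary, LSB first: 01)
Double-and-add from P = (10, 15):
  bit 0 = 0: acc unchanged = O
  bit 1 = 1: acc = O + (7, 2) = (7, 2)

2P = (7, 2)


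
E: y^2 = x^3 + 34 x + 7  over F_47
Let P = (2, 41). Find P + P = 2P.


Doubling: s = (3 x1^2 + a) / (2 y1)
s = (3*2^2 + 34) / (2*41) mod 47 = 4
x3 = s^2 - 2 x1 mod 47 = 4^2 - 2*2 = 12
y3 = s (x1 - x3) - y1 mod 47 = 4 * (2 - 12) - 41 = 13

2P = (12, 13)


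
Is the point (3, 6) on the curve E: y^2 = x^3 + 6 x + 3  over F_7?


Check whether y^2 = x^3 + 6 x + 3 (mod 7) for (x, y) = (3, 6).
LHS: y^2 = 6^2 mod 7 = 1
RHS: x^3 + 6 x + 3 = 3^3 + 6*3 + 3 mod 7 = 6
LHS != RHS

No, not on the curve


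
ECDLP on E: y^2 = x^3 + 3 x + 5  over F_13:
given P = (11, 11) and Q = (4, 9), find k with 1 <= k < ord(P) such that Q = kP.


Enumerate multiples of P until we hit Q = (4, 9):
  1P = (11, 11)
  2P = (1, 10)
  3P = (4, 4)
  4P = (12, 1)
  5P = (12, 12)
  6P = (4, 9)
Match found at i = 6.

k = 6


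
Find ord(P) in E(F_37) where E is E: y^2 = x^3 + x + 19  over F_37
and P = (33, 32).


Compute successive multiples of P until we hit O:
  1P = (33, 32)
  2P = (5, 1)
  3P = (20, 26)
  4P = (28, 13)
  5P = (23, 6)
  6P = (7, 6)
  7P = (35, 3)
  8P = (22, 12)
  ... (continuing to 17P)
  17P = O

ord(P) = 17


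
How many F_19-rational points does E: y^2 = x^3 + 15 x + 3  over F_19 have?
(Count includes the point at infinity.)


For each x in F_19, count y with y^2 = x^3 + 15 x + 3 mod 19:
  x = 1: RHS = 0, y in [0]  -> 1 point(s)
  x = 6: RHS = 5, y in [9, 10]  -> 2 point(s)
  x = 11: RHS = 17, y in [6, 13]  -> 2 point(s)
  x = 12: RHS = 11, y in [7, 12]  -> 2 point(s)
  x = 13: RHS = 1, y in [1, 18]  -> 2 point(s)
  x = 16: RHS = 7, y in [8, 11]  -> 2 point(s)
  x = 18: RHS = 6, y in [5, 14]  -> 2 point(s)
Affine points: 13. Add the point at infinity: total = 14.

#E(F_19) = 14


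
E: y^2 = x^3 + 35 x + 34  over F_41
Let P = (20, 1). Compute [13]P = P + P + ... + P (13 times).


k = 13 = 1101_2 (binary, LSB first: 1011)
Double-and-add from P = (20, 1):
  bit 0 = 1: acc = O + (20, 1) = (20, 1)
  bit 1 = 0: acc unchanged = (20, 1)
  bit 2 = 1: acc = (20, 1) + (10, 20) = (6, 38)
  bit 3 = 1: acc = (6, 38) + (29, 31) = (4, 22)

13P = (4, 22)


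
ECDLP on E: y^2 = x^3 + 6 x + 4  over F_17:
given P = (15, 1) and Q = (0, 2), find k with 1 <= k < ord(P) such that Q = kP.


Enumerate multiples of P until we hit Q = (0, 2):
  1P = (15, 1)
  2P = (0, 15)
  3P = (0, 2)
Match found at i = 3.

k = 3


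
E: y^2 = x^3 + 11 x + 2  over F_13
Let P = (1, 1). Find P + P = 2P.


Doubling: s = (3 x1^2 + a) / (2 y1)
s = (3*1^2 + 11) / (2*1) mod 13 = 7
x3 = s^2 - 2 x1 mod 13 = 7^2 - 2*1 = 8
y3 = s (x1 - x3) - y1 mod 13 = 7 * (1 - 8) - 1 = 2

2P = (8, 2)


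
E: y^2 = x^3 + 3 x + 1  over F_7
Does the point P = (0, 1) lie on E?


Check whether y^2 = x^3 + 3 x + 1 (mod 7) for (x, y) = (0, 1).
LHS: y^2 = 1^2 mod 7 = 1
RHS: x^3 + 3 x + 1 = 0^3 + 3*0 + 1 mod 7 = 1
LHS = RHS

Yes, on the curve


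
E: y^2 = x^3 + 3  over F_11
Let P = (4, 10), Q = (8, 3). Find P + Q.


P != Q, so use the chord formula.
s = (y2 - y1) / (x2 - x1) = (4) / (4) mod 11 = 1
x3 = s^2 - x1 - x2 mod 11 = 1^2 - 4 - 8 = 0
y3 = s (x1 - x3) - y1 mod 11 = 1 * (4 - 0) - 10 = 5

P + Q = (0, 5)


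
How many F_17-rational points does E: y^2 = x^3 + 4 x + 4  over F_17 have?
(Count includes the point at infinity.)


For each x in F_17, count y with y^2 = x^3 + 4 x + 4 mod 17:
  x = 0: RHS = 4, y in [2, 15]  -> 2 point(s)
  x = 1: RHS = 9, y in [3, 14]  -> 2 point(s)
  x = 3: RHS = 9, y in [3, 14]  -> 2 point(s)
  x = 4: RHS = 16, y in [4, 13]  -> 2 point(s)
  x = 5: RHS = 13, y in [8, 9]  -> 2 point(s)
  x = 7: RHS = 1, y in [1, 16]  -> 2 point(s)
  x = 8: RHS = 4, y in [2, 15]  -> 2 point(s)
  x = 9: RHS = 4, y in [2, 15]  -> 2 point(s)
  x = 11: RHS = 2, y in [6, 11]  -> 2 point(s)
  x = 13: RHS = 9, y in [3, 14]  -> 2 point(s)
  x = 14: RHS = 16, y in [4, 13]  -> 2 point(s)
  x = 16: RHS = 16, y in [4, 13]  -> 2 point(s)
Affine points: 24. Add the point at infinity: total = 25.

#E(F_17) = 25


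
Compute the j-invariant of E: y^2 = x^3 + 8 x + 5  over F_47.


Delta = -16(4 a^3 + 27 b^2) mod 47 = 1
-1728 * (4 a)^3 = -1728 * (4*8)^3 mod 47 = 5
j = 5 * 1^(-1) mod 47 = 5

j = 5 (mod 47)


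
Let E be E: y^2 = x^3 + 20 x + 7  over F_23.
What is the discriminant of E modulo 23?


4 a^3 + 27 b^2 = 4*20^3 + 27*7^2 = 32000 + 1323 = 33323
Delta = -16 * (33323) = -533168
Delta mod 23 = 18

Delta = 18 (mod 23)


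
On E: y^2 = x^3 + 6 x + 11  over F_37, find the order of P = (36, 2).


Compute successive multiples of P until we hit O:
  1P = (36, 2)
  2P = (14, 29)
  3P = (8, 4)
  4P = (20, 18)
  5P = (19, 18)
  6P = (30, 25)
  7P = (34, 15)
  8P = (0, 23)
  ... (continuing to 32P)
  32P = O

ord(P) = 32


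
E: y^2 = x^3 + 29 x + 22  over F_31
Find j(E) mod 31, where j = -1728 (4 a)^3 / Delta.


Delta = -16(4 a^3 + 27 b^2) mod 31 = 23
-1728 * (4 a)^3 = -1728 * (4*29)^3 mod 31 = 27
j = 27 * 23^(-1) mod 31 = 16

j = 16 (mod 31)


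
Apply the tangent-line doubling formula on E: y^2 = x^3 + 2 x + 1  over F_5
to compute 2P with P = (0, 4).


Doubling: s = (3 x1^2 + a) / (2 y1)
s = (3*0^2 + 2) / (2*4) mod 5 = 4
x3 = s^2 - 2 x1 mod 5 = 4^2 - 2*0 = 1
y3 = s (x1 - x3) - y1 mod 5 = 4 * (0 - 1) - 4 = 2

2P = (1, 2)


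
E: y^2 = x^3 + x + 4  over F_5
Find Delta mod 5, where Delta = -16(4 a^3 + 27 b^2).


4 a^3 + 27 b^2 = 4*1^3 + 27*4^2 = 4 + 432 = 436
Delta = -16 * (436) = -6976
Delta mod 5 = 4

Delta = 4 (mod 5)


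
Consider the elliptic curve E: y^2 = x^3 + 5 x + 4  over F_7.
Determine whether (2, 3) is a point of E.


Check whether y^2 = x^3 + 5 x + 4 (mod 7) for (x, y) = (2, 3).
LHS: y^2 = 3^2 mod 7 = 2
RHS: x^3 + 5 x + 4 = 2^3 + 5*2 + 4 mod 7 = 1
LHS != RHS

No, not on the curve


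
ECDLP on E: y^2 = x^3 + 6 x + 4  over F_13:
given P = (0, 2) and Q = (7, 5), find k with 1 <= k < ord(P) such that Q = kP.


Enumerate multiples of P until we hit Q = (7, 5):
  1P = (0, 2)
  2P = (12, 6)
  3P = (4, 1)
  4P = (5, 9)
  5P = (11, 6)
  6P = (6, 10)
  7P = (3, 7)
  8P = (7, 8)
  9P = (7, 5)
Match found at i = 9.

k = 9


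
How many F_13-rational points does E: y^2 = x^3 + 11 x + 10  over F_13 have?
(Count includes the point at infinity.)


For each x in F_13, count y with y^2 = x^3 + 11 x + 10 mod 13:
  x = 0: RHS = 10, y in [6, 7]  -> 2 point(s)
  x = 1: RHS = 9, y in [3, 10]  -> 2 point(s)
  x = 2: RHS = 1, y in [1, 12]  -> 2 point(s)
  x = 4: RHS = 1, y in [1, 12]  -> 2 point(s)
  x = 7: RHS = 1, y in [1, 12]  -> 2 point(s)
  x = 8: RHS = 12, y in [5, 8]  -> 2 point(s)
Affine points: 12. Add the point at infinity: total = 13.

#E(F_13) = 13
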